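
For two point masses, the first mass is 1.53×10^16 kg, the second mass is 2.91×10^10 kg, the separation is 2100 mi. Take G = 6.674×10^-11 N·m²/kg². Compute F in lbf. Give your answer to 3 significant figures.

From Newton's law of gravitation: F = Gm₁m₂/r².
m₁ = 1.53×10^16 kg; m₂ = 2.91×10^10 kg; r = 2100 mi = 3.380×10^6 m; G = 6.674×10^-11 N·m²/kg².
F = 2602 N
2602 N × (1 lbf / 4.448 N) = 584.9 lbf

585 lbf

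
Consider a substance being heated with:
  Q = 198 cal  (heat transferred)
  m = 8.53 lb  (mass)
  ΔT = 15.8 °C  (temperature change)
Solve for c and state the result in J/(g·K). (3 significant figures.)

Rearranging: c = Q/(m·ΔT).
Q = 198 cal = 828.4 J; m = 8.53 lb = 3.869 kg; ΔT = 15.8 °C = 15.80 K.
c = 13.55 J/(kg·K)
13.55 J/(kg·K) × (1 J/(g·K) / 1000 J/(kg·K)) = 0.01355 J/(g·K)

0.0136 J/(g·K)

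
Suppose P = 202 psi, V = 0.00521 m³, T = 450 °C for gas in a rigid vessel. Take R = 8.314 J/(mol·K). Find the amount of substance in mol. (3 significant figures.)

Rearranging: n = PV/(RT).
P = 202 psi = 1.393×10^6 Pa; V = 0.00521 m³; T = 450 °C = 723.1 K; R = 8.314 J/(mol·K).
n = 1.207 mol

1.21 mol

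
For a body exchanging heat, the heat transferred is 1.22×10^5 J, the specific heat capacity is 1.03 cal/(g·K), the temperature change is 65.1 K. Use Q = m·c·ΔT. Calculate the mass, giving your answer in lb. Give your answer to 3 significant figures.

0.959 lb

Rearranging: m = Q/(c·ΔT).
Q = 1.22×10^5 J; c = 1.03 cal/(g·K) = 4310 J/(kg·K); ΔT = 65.1 K.
m = 0.4349 kg
0.4349 kg × (1 lb / 0.4536 kg) = 0.9587 lb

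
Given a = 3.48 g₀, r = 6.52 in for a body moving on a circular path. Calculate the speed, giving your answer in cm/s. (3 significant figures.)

238 cm/s

Rearranging: v = √(a·r).
a = 3.48 g₀ = 34.13 m/s²; r = 6.52 in = 0.1656 m.
v = 2.377 m/s
2.377 m/s × (1 cm/s / 0.01000 m/s) = 237.7 cm/s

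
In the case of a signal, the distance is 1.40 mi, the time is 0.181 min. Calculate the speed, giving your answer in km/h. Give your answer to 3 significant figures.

747 km/h

v is given directly by: v = d/t.
d = 1.40 mi = 2253 m; t = 0.181 min = 10.86 s.
v = 207.5 m/s
207.5 m/s × (1 km/h / 0.2778 m/s) = 746.9 km/h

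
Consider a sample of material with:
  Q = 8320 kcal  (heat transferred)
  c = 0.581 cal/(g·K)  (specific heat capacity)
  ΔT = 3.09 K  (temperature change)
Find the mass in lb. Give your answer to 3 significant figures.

10200 lb

Rearranging: m = Q/(c·ΔT).
Q = 8320 kcal = 3.481×10^7 J; c = 0.581 cal/(g·K) = 2431 J/(kg·K); ΔT = 3.09 K.
m = 4634 kg
4634 kg × (1 lb / 0.4536 kg) = 10217 lb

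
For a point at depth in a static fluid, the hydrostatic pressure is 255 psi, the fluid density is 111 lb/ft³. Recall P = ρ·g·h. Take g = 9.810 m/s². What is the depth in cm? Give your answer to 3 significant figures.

10100 cm

Solving P = ρ·g·h for h: h = P/(ρ·g).
P = 255 psi = 1.758×10^6 Pa; ρ = 111 lb/ft³ = 1778 kg/m³; g = 9.810 m/s².
h = 100.8 m
100.8 m × (1 cm / 0.01000 m) = 10080 cm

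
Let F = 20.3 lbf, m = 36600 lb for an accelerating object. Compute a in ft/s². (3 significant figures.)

Rearranging F = m·a for a: a = F/m.
F = 20.3 lbf = 90.30 N; m = 36600 lb = 16601 kg.
a = 0.005439 m/s²
0.005439 m/s² × (1 ft/s² / 0.3048 m/s²) = 0.01785 ft/s²

0.0178 ft/s²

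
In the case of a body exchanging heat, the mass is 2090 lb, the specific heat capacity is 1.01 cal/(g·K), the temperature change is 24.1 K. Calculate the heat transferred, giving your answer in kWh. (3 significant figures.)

26.8 kWh

Directly: Q = mcΔT.
m = 2090 lb = 948.0 kg; c = 1.01 cal/(g·K) = 4226 J/(kg·K); ΔT = 24.1 K.
Q = 9.655×10^7 J  (the unit combination reduces to kg·m²/s² = J)
9.655×10^7 J × (1 kWh / 3.600×10^6 J) = 26.82 kWh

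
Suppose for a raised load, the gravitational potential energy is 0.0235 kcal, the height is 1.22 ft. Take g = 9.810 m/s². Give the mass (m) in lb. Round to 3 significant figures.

Rearranging: m = PE/(g·h).
PE = 0.0235 kcal = 98.32 J; h = 1.22 ft = 0.3719 m; g = 9.810 m/s².
m = 26.95 kg
26.95 kg × (1 lb / 0.4536 kg) = 59.42 lb

59.4 lb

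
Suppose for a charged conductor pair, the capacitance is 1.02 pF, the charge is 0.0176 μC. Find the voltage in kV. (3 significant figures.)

Rearranging: V = Q/C.
C = 1.02 pF = 1.020×10^-12 F; Q = 0.0176 μC = 1.760×10^-8 C.
V = 17255 V
17255 V × (1 kV / 1000 V) = 17.25 kV

17.3 kV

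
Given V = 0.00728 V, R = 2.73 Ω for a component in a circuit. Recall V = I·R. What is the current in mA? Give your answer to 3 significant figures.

Rearranging: I = V/R.
V = 0.00728 V; R = 2.73 Ω.
I = 0.002667 A
0.002667 A × (1 mA / 0.001000 A) = 2.667 mA

2.67 mA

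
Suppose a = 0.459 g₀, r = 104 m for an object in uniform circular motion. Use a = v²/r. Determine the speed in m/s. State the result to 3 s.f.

21.6 m/s

Rearranging: v = √(a·r).
a = 0.459 g₀ = 4.501 m/s²; r = 104 m.
v = 21.64 m/s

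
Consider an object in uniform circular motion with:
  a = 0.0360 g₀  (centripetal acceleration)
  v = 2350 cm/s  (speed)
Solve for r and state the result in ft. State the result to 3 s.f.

Rearranging a = v²/r for r: r = v²/a.
a = 0.0360 g₀ = 0.3530 m/s²; v = 2350 cm/s = 23.50 m/s.
r = 1564 m
1564 m × (1 ft / 0.3048 m) = 5132 ft

5130 ft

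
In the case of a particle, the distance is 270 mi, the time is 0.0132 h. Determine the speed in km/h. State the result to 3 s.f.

Directly: v = d/t.
d = 270 mi = 4.345×10^5 m; t = 0.0132 h = 47.52 s.
v = 9144 m/s
9144 m/s × (1 km/h / 0.2778 m/s) = 32918 km/h

32900 km/h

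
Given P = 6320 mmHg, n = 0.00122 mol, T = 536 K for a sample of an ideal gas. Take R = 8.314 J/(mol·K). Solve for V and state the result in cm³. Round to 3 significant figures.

6.45 cm³

Rearranging PV = nRT for V: V = nRT/P.
P = 6320 mmHg = 8.426×10^5 Pa; n = 0.00122 mol; T = 536 K; R = 8.314 J/(mol·K).
V = 6.452×10^-6 m³
6.452×10^-6 m³ × (1 cm³ / 1.000×10^-6 m³) = 6.452 cm³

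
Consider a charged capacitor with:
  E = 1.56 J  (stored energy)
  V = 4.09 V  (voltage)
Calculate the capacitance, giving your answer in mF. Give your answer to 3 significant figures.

Rearranging: C = 2E/V².
E = 1.56 J; V = 4.09 V.
C = 0.1865 F
0.1865 F × (1 mF / 0.001000 F) = 186.5 mF

187 mF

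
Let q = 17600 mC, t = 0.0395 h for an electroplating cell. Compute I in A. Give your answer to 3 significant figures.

0.124 A

Solving q = I·t for I: I = q/t.
q = 17600 mC = 17.60 C; t = 0.0395 h = 142.2 s.
I = 0.1238 A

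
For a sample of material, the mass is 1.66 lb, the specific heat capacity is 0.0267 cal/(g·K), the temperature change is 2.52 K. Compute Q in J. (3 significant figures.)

Q is given directly by: Q = mcΔT.
m = 1.66 lb = 0.7530 kg; c = 0.0267 cal/(g·K) = 111.7 J/(kg·K); ΔT = 2.52 K.
Q = 212.0 J

212 J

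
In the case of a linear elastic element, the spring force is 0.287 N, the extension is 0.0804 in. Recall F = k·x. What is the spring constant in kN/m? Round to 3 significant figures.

0.141 kN/m

Rearranging F = k·x for k: k = F/x.
F = 0.287 N; x = 0.0804 in = 0.002042 m.
k = 140.5 N/m
140.5 N/m × (1 kN/m / 1000 N/m) = 0.1405 kN/m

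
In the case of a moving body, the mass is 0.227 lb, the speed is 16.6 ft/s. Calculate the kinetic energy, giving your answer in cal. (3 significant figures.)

0.315 cal

Directly: KE = ½mv².
m = 0.227 lb = 0.1030 kg; v = 16.6 ft/s = 5.060 m/s.
KE = 1.318 J
1.318 J × (1 cal / 4.184 J) = 0.3150 cal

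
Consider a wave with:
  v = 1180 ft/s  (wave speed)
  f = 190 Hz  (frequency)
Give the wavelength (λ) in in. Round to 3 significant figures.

74.5 in

Solving v = f·λ for λ: λ = v/f.
v = 1180 ft/s = 359.7 m/s; f = 190 Hz.
λ = 1.893 m
1.893 m × (1 in / 0.02540 m) = 74.53 in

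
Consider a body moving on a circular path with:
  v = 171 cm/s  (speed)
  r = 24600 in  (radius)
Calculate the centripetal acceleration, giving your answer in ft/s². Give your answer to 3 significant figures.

0.0154 ft/s²

a is given directly by: a = v²/r.
v = 171 cm/s = 1.710 m/s; r = 24600 in = 624.8 m.
a = 0.004680 m/s²
0.004680 m/s² × (1 ft/s² / 0.3048 m/s²) = 0.01535 ft/s²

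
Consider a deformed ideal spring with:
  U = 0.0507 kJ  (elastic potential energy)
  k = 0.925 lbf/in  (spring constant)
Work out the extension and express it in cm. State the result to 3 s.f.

Rearranging: x = √(2U/k).
U = 0.0507 kJ = 50.70 J; k = 0.925 lbf/in = 162.0 N/m.
x = 0.7912 m
0.7912 m × (1 cm / 0.01000 m) = 79.12 cm

79.1 cm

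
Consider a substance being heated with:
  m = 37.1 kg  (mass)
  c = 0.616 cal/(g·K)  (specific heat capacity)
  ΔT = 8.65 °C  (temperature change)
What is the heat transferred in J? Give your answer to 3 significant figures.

8.27×10^5 J

Q is given directly by: Q = mcΔT.
m = 37.1 kg; c = 0.616 cal/(g·K) = 2577 J/(kg·K); ΔT = 8.65 °C = 8.650 K.
Q = 8.271×10^5 J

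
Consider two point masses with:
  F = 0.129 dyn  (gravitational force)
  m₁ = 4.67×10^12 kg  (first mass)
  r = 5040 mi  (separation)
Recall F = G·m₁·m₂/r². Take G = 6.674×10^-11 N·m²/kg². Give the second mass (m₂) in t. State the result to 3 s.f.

272 t

Solving F = G·m₁·m₂/r² for m₂: m₂ = F·r²/(G·m₁).
F = 0.129 dyn = 1.290×10^-6 N; m₁ = 4.67×10^12 kg; r = 5040 mi = 8.111×10^6 m; G = 6.674×10^-11 N·m²/kg².
m₂ = 2.723×10^5 kg
2.723×10^5 kg × (1 t / 1000 kg) = 272.3 t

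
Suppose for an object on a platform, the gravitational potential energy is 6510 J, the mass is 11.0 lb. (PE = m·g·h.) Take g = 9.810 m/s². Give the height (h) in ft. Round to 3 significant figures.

Rearranging PE = m·g·h for h: h = PE/(m·g).
PE = 6510 J; m = 11.0 lb = 4.990 kg; g = 9.810 m/s².
h = 133.0 m
133.0 m × (1 ft / 0.3048 m) = 436.4 ft

436 ft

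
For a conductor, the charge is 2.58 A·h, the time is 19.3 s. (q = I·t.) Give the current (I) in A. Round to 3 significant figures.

481 A

Solving q = I·t for I: I = q/t.
q = 2.58 A·h = 9288 C; t = 19.3 s.
I = 481.2 A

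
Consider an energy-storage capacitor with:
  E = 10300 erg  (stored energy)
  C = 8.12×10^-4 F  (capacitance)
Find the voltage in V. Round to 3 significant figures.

1.59 V

Solving E = ½C·V² for V: V = √(2E/C).
E = 10300 erg = 0.001030 J; C = 8.12×10^-4 F.
V = 1.593 V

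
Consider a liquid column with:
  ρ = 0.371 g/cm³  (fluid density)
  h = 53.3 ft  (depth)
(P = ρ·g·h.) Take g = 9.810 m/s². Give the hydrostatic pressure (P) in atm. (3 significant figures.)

P is given directly by: P = ρgh.
ρ = 0.371 g/cm³ = 371.0 kg/m³; h = 53.3 ft = 16.25 m; g = 9.810 m/s².
P = 59127 Pa  (the unit combination reduces to kg/(m·s²) = Pa)
59127 Pa × (1 atm / 1.013×10^5 Pa) = 0.5835 atm

0.584 atm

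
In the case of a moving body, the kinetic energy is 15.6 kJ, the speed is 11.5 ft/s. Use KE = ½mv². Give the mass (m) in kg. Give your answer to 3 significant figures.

Solving KE = ½mv² for m: m = 2·KE/v².
KE = 15.6 kJ = 15600 J; v = 11.5 ft/s = 3.505 m/s.
m = 2539 kg

2540 kg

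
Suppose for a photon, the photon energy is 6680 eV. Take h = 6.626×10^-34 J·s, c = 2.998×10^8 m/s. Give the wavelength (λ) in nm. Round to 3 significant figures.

0.186 nm

Solving E = h·c/λ for λ: λ = hc/E.
E = 6680 eV = 1.070×10^-15 J; h = 6.626×10^-34 J·s; c = 2.998×10^8 m/s.
λ = 1.856×10^-10 m
1.856×10^-10 m × (1 nm / 1.000×10^-9 m) = 0.1856 nm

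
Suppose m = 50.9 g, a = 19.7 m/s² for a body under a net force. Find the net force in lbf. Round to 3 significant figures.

0.225 lbf

From Newton's second law: F = m·a.
m = 50.9 g = 0.05090 kg; a = 19.7 m/s².
F = 1.003 N
1.003 N × (1 lbf / 4.448 N) = 0.2254 lbf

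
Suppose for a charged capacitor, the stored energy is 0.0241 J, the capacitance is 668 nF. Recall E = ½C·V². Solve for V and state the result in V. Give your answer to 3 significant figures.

Rearranging E = ½C·V² for V: V = √(2E/C).
E = 0.0241 J; C = 668 nF = 6.680×10^-7 F.
V = 268.6 V

269 V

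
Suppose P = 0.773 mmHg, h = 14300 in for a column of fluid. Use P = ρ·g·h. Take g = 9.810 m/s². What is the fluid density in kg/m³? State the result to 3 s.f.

0.0289 kg/m³

Rearranging P = ρ·g·h for ρ: ρ = P/(g·h).
P = 0.773 mmHg = 103.1 Pa; h = 14300 in = 363.2 m; g = 9.810 m/s².
ρ = 0.02892 kg/m³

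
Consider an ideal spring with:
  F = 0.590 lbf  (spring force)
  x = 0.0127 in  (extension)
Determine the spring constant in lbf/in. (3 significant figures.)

46.5 lbf/in

From Hooke's law: k = F/x.
F = 0.590 lbf = 2.624 N; x = 0.0127 in = 3.226×10^-4 m.
k = 8136 N/m
8136 N/m × (1 lbf/in / 175.1 N/m) = 46.46 lbf/in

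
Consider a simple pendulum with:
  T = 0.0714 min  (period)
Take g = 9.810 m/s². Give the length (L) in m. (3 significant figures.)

Rearranging: L = g·(T/2π)².
T = 0.0714 min = 4.284 s; g = 9.810 m/s².
L = 4.560 m

4.56 m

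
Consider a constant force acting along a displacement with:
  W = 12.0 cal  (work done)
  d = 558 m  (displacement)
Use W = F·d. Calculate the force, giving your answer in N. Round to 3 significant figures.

Rearranging W = F·d for F: F = W/d.
W = 12.0 cal = 50.21 J; d = 558 m.
F = 0.08998 N

0.0900 N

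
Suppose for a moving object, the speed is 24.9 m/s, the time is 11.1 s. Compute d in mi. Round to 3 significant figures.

Rearranging: d = v·t.
v = 24.9 m/s; t = 11.1 s.
d = 276.4 m
276.4 m × (1 mi / 1609 m) = 0.1717 mi

0.172 mi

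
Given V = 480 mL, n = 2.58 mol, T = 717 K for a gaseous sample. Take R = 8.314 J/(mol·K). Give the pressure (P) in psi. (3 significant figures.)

From the ideal-gas law: P = nRT/V.
V = 480 mL = 4.800×10^-4 m³; n = 2.58 mol; T = 717 K; R = 8.314 J/(mol·K).
P = 3.204×10^7 Pa
3.204×10^7 Pa × (1 psi / 6895 Pa) = 4647 psi

4650 psi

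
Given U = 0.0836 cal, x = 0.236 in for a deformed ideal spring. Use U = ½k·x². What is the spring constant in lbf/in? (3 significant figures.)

Rearranging U = ½k·x² for k: k = 2U/x².
U = 0.0836 cal = 0.3498 J; x = 0.236 in = 0.005994 m.
k = 19469 N/m
19469 N/m × (1 lbf/in / 175.1 N/m) = 111.2 lbf/in

111 lbf/in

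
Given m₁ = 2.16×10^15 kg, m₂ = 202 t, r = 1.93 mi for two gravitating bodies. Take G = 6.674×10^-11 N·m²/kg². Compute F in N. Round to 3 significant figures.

Directly: F = Gm₁m₂/r².
m₁ = 2.16×10^15 kg; m₂ = 202 t = 2.020×10^5 kg; r = 1.93 mi = 3106 m; G = 6.674×10^-11 N·m²/kg².
F = 3018 N

3020 N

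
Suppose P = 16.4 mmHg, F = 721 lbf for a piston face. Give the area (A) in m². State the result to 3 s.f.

Rearranging: A = F/P.
P = 16.4 mmHg = 2186 Pa; F = 721 lbf = 3207 N.
A = 1.467 m²

1.47 m²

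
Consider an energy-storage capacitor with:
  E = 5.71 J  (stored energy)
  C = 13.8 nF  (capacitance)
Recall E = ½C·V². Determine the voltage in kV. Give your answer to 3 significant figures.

28.8 kV

Solving E = ½C·V² for V: V = √(2E/C).
E = 5.71 J; C = 13.8 nF = 1.380×10^-8 F.
V = 28767 V
28767 V × (1 kV / 1000 V) = 28.77 kV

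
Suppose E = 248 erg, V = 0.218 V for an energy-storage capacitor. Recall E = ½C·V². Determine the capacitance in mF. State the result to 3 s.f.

Rearranging: C = 2E/V².
E = 248 erg = 2.480×10^-5 J; V = 0.218 V.
C = 0.001044 F
0.001044 F × (1 mF / 0.001000 F) = 1.044 mF

1.04 mF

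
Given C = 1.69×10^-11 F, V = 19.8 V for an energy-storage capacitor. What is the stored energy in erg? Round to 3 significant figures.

0.0331 erg

E is given directly by: E = ½CV².
C = 1.69×10^-11 F; V = 19.8 V.
E = 3.313×10^-9 J
3.313×10^-9 J × (1 erg / 1.000×10^-7 J) = 0.03313 erg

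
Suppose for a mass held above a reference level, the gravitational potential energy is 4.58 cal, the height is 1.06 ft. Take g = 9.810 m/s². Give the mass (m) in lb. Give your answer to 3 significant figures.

Rearranging PE = m·g·h for m: m = PE/(g·h).
PE = 4.58 cal = 19.16 J; h = 1.06 ft = 0.3231 m; g = 9.810 m/s².
m = 6.046 kg
6.046 kg × (1 lb / 0.4536 kg) = 13.33 lb

13.3 lb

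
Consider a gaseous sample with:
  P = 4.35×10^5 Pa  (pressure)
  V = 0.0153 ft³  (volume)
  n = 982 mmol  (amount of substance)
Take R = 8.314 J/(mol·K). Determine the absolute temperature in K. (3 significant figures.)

23.1 K

Solving PV = nRT for T: T = PV/(nR).
P = 4.35×10^5 Pa; V = 0.0153 ft³ = 4.332×10^-4 m³; n = 982 mmol = 0.9820 mol; R = 8.314 J/(mol·K).
T = 23.08 K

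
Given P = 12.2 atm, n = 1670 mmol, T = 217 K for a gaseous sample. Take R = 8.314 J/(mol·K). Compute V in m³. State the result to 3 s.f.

From the ideal-gas law: V = nRT/P.
P = 12.2 atm = 1.236×10^6 Pa; n = 1670 mmol = 1.670 mol; T = 217 K; R = 8.314 J/(mol·K).
V = 0.002437 m³

0.00244 m³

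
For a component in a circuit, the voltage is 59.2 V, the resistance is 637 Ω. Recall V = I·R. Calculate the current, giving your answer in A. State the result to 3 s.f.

0.0929 A

From Ohm's law: I = V/R.
V = 59.2 V; R = 637 Ω.
I = 0.09294 A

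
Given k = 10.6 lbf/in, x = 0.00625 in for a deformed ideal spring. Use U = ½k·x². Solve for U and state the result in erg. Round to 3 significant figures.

Directly: U = ½kx².
k = 10.6 lbf/in = 1856 N/m; x = 0.00625 in = 1.587×10^-4 m.
U = 2.339×10^-5 J  (the unit combination reduces to kg·m²/s² = J)
2.339×10^-5 J × (1 erg / 1.000×10^-7 J) = 233.9 erg

234 erg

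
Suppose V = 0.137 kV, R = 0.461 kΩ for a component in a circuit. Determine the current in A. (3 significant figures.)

Rearranging V = I·R for I: I = V/R.
V = 0.137 kV = 137.0 V; R = 0.461 kΩ = 461.0 Ω.
I = 0.2972 A

0.297 A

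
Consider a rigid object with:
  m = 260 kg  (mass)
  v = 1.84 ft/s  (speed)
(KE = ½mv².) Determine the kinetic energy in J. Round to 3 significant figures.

Directly: KE = ½mv².
m = 260 kg; v = 1.84 ft/s = 0.5608 m/s.
KE = 40.89 J  (the unit combination reduces to kg·m²/s² = J)

40.9 J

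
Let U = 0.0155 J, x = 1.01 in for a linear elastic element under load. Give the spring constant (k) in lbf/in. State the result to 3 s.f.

Rearranging U = ½k·x² for k: k = 2U/x².
U = 0.0155 J; x = 1.01 in = 0.02565 m.
k = 47.10 N/m
47.10 N/m × (1 lbf/in / 175.1 N/m) = 0.2690 lbf/in

0.269 lbf/in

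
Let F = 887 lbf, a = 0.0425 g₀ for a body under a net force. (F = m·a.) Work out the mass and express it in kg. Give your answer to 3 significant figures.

9470 kg

Rearranging F = m·a for m: m = F/a.
F = 887 lbf = 3946 N; a = 0.0425 g₀ = 0.4168 m/s².
m = 9467 kg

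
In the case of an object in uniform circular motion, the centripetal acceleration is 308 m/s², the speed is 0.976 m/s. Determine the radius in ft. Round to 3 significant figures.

Rearranging: r = v²/a.
a = 308 m/s²; v = 0.976 m/s.
r = 0.003093 m
0.003093 m × (1 ft / 0.3048 m) = 0.01015 ft

0.0101 ft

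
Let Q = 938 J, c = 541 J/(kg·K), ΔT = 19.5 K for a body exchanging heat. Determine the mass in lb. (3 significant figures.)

0.196 lb

Rearranging Q = m·c·ΔT for m: m = Q/(c·ΔT).
Q = 938 J; c = 541 J/(kg·K); ΔT = 19.5 K.
m = 0.08891 kg
0.08891 kg × (1 lb / 0.4536 kg) = 0.1960 lb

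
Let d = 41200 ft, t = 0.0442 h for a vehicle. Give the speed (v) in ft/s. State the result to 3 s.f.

Directly: v = d/t.
d = 41200 ft = 12558 m; t = 0.0442 h = 159.1 s.
v = 78.92 m/s
78.92 m/s × (1 ft/s / 0.3048 m/s) = 258.9 ft/s

259 ft/s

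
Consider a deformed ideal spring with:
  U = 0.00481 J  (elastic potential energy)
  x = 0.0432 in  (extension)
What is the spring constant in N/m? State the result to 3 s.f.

Rearranging: k = 2U/x².
U = 0.00481 J; x = 0.0432 in = 0.001097 m.
k = 7990 N/m

7990 N/m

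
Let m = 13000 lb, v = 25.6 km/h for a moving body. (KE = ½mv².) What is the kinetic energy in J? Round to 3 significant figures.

Directly: KE = ½mv².
m = 13000 lb = 5897 kg; v = 25.6 km/h = 7.111 m/s.
KE = 1.491×10^5 J

1.49×10^5 J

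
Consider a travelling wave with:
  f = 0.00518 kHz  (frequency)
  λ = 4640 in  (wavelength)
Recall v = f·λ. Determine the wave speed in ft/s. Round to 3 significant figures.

Directly: v = fλ.
f = 0.00518 kHz = 5.180 Hz; λ = 4640 in = 117.9 m.
v = 610.5 m/s
610.5 m/s × (1 ft/s / 0.3048 m/s) = 2003 ft/s

2000 ft/s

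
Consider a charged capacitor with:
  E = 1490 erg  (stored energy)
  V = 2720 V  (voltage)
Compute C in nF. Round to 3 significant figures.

0.0403 nF

Rearranging: C = 2E/V².
E = 1490 erg = 1.490×10^-4 J; V = 2720 V.
C = 4.028×10^-11 F
4.028×10^-11 F × (1 nF / 1.000×10^-9 F) = 0.04028 nF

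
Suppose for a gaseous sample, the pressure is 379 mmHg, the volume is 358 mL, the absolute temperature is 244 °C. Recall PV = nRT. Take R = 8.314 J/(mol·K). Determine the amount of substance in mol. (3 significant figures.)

0.00421 mol

From the ideal-gas law: n = PV/(RT).
P = 379 mmHg = 50529 Pa; V = 358 mL = 3.580×10^-4 m³; T = 244 °C = 517.1 K; R = 8.314 J/(mol·K).
n = 0.004207 mol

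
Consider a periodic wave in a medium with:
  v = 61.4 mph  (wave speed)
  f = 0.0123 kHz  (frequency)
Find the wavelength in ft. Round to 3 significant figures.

Solving v = f·λ for λ: λ = v/f.
v = 61.4 mph = 27.45 m/s; f = 0.0123 kHz = 12.30 Hz.
λ = 2.232 m
2.232 m × (1 ft / 0.3048 m) = 7.321 ft

7.32 ft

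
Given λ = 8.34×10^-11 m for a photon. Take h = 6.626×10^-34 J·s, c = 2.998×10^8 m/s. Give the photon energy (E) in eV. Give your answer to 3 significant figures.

14900 eV

E is given directly by: E = hc/λ.
λ = 8.34×10^-11 m; h = 6.626×10^-34 J·s; c = 2.998×10^8 m/s.
E = 2.382×10^-15 J
2.382×10^-15 J × (1 eV / 1.602×10^-19 J) = 14866 eV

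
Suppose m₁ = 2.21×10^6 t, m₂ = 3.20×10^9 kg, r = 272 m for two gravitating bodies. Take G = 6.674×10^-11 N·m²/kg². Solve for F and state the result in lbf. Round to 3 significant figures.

From Newton's law of gravitation: F = Gm₁m₂/r².
m₁ = 2.21×10^6 t = 2.210×10^9 kg; m₂ = 3.20×10^9 kg; r = 272 m; G = 6.674×10^-11 N·m²/kg².
F = 6380 N
6380 N × (1 lbf / 4.448 N) = 1434 lbf

1430 lbf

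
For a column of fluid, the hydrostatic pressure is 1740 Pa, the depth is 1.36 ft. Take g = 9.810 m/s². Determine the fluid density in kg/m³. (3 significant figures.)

Rearranging: ρ = P/(g·h).
P = 1740 Pa; h = 1.36 ft = 0.4145 m; g = 9.810 m/s².
ρ = 427.9 kg/m³

428 kg/m³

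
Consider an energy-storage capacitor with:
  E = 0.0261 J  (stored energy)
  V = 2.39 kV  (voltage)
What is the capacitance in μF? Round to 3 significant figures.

0.00914 μF

Rearranging E = ½C·V² for C: C = 2E/V².
E = 0.0261 J; V = 2.39 kV = 2390 V.
C = 9.138×10^-9 F
9.138×10^-9 F × (1 μF / 1.000×10^-6 F) = 0.009138 μF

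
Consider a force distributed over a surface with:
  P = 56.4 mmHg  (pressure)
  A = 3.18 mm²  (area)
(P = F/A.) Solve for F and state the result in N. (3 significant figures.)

0.0239 N

Solving P = F/A for F: F = P·A.
P = 56.4 mmHg = 7519 Pa; A = 3.18 mm² = 3.180×10^-6 m².
F = 0.02391 N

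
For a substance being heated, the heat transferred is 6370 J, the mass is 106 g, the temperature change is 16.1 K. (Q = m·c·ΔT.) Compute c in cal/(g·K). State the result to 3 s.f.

0.892 cal/(g·K)

Rearranging Q = m·c·ΔT for c: c = Q/(m·ΔT).
Q = 6370 J; m = 106 g = 0.1060 kg; ΔT = 16.1 K.
c = 3733 J/(kg·K)
3733 J/(kg·K) × (1 cal/(g·K) / 4184 J/(kg·K)) = 0.8921 cal/(g·K)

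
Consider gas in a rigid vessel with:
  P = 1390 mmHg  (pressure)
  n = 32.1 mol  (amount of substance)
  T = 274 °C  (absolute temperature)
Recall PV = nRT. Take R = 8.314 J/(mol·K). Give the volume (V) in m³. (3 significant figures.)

Rearranging: V = nRT/P.
P = 1390 mmHg = 1.853×10^5 Pa; n = 32.1 mol; T = 274 °C = 547.1 K; R = 8.314 J/(mol·K).
V = 0.7880 m³

0.788 m³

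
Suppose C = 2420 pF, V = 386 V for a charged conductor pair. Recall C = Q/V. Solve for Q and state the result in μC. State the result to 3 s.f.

0.934 μC

Rearranging C = Q/V for Q: Q = CV.
C = 2420 pF = 2.420×10^-9 F; V = 386 V.
Q = 9.341×10^-7 C
9.341×10^-7 C × (1 μC / 1.000×10^-6 C) = 0.9341 μC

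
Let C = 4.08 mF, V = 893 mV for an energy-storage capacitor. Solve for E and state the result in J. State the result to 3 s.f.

Directly: E = ½CV².
C = 4.08 mF = 0.004080 F; V = 893 mV = 0.8930 V.
E = 0.001627 J  (the unit combination reduces to kg·m²/s² = J)

0.00163 J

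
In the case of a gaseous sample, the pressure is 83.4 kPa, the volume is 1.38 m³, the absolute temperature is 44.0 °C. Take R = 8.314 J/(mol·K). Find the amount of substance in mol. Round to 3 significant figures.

Rearranging PV = nRT for n: n = PV/(RT).
P = 83.4 kPa = 83400 Pa; V = 1.38 m³; T = 44.0 °C = 317.1 K; R = 8.314 J/(mol·K).
n = 43.65 mol

43.6 mol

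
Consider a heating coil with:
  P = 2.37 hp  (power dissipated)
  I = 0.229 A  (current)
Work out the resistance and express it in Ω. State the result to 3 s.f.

33700 Ω

Rearranging P = I²R for R: R = P/I².
P = 2.37 hp = 1767 W; I = 0.229 A.
R = 33701 Ω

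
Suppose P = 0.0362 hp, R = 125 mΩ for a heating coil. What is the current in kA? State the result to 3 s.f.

0.0147 kA

Rearranging: I = √(P/R).
P = 0.0362 hp = 26.99 W; R = 125 mΩ = 0.1250 Ω.
I = 14.70 A
14.70 A × (1 kA / 1000 A) = 0.01470 kA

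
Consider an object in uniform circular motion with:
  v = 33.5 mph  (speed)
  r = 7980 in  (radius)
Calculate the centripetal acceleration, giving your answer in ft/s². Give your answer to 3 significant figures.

Directly: a = v²/r.
v = 33.5 mph = 14.98 m/s; r = 7980 in = 202.7 m.
a = 1.106 m/s²
1.106 m/s² × (1 ft/s² / 0.3048 m/s²) = 3.630 ft/s²

3.63 ft/s²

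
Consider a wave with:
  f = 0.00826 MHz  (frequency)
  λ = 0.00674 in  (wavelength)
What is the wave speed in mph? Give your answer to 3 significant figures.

3.16 mph

Directly: v = fλ.
f = 0.00826 MHz = 8260 Hz; λ = 0.00674 in = 1.712×10^-4 m.
v = 1.414 m/s
1.414 m/s × (1 mph / 0.4470 m/s) = 3.163 mph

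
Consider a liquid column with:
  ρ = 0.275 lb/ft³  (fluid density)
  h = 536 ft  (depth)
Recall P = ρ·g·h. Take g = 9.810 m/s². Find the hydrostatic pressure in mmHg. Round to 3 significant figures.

53.0 mmHg

Directly: P = ρgh.
ρ = 0.275 lb/ft³ = 4.405 kg/m³; h = 536 ft = 163.4 m; g = 9.810 m/s².
P = 7060 Pa
7060 Pa × (1 mmHg / 133.3 Pa) = 52.95 mmHg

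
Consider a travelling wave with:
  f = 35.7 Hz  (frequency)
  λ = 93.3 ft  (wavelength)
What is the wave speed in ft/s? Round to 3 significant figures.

Directly: v = fλ.
f = 35.7 Hz; λ = 93.3 ft = 28.44 m.
v = 1015 m/s
1015 m/s × (1 ft/s / 0.3048 m/s) = 3331 ft/s

3330 ft/s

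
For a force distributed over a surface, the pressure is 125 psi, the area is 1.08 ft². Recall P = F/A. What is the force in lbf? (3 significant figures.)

Rearranging: F = P·A.
P = 125 psi = 8.618×10^5 Pa; A = 1.08 ft² = 0.1003 m².
F = 86473 N
86473 N × (1 lbf / 4.448 N) = 19440 lbf

19400 lbf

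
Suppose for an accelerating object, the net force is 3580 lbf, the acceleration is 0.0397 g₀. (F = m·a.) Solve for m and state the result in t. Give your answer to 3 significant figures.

From Newton's second law: m = F/a.
F = 3580 lbf = 15925 N; a = 0.0397 g₀ = 0.3893 m/s².
m = 40903 kg
40903 kg × (1 t / 1000 kg) = 40.90 t

40.9 t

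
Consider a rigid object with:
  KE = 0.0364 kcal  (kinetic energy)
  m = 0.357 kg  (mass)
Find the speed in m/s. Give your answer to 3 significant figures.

29.2 m/s

Rearranging KE = ½mv² for v: v = √(2·KE/m).
KE = 0.0364 kcal = 152.3 J; m = 0.357 kg.
v = 29.21 m/s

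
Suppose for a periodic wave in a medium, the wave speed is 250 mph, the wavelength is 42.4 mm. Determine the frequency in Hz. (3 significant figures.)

2640 Hz

Solving v = f·λ for f: f = v/λ.
v = 250 mph = 111.8 m/s; λ = 42.4 mm = 0.04240 m.
f = 2636 Hz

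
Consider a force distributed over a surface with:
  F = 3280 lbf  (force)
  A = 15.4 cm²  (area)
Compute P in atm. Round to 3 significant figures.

Directly: P = F/A.
F = 3280 lbf = 14590 N; A = 15.4 cm² = 0.001540 m².
P = 9.474×10^6 Pa
9.474×10^6 Pa × (1 atm / 1.013×10^5 Pa) = 93.50 atm

93.5 atm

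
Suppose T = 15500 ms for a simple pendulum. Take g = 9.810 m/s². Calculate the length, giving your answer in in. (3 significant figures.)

2350 in

Solving T = 2π√(L/g) for L: L = g·(T/2π)².
T = 15500 ms = 15.50 s; g = 9.810 m/s².
L = 59.70 m
59.70 m × (1 in / 0.02540 m) = 2350 in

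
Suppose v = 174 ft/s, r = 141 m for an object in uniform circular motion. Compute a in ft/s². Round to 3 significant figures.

65.4 ft/s²

a is given directly by: a = v²/r.
v = 174 ft/s = 53.04 m/s; r = 141 m.
a = 19.95 m/s²
19.95 m/s² × (1 ft/s² / 0.3048 m/s²) = 65.45 ft/s²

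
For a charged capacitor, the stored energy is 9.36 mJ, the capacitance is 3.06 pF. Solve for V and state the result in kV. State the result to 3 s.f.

78.2 kV

Rearranging: V = √(2E/C).
E = 9.36 mJ = 0.009360 J; C = 3.06 pF = 3.060×10^-12 F.
V = 78215 V
78215 V × (1 kV / 1000 V) = 78.22 kV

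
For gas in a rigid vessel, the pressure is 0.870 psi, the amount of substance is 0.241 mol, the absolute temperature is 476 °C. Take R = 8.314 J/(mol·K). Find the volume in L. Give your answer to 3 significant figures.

250 L

Solving PV = nRT for V: V = nRT/P.
P = 0.870 psi = 5998 Pa; n = 0.241 mol; T = 476 °C = 749.1 K; R = 8.314 J/(mol·K).
V = 0.2502 m³
0.2502 m³ × (1 L / 0.001000 m³) = 250.2 L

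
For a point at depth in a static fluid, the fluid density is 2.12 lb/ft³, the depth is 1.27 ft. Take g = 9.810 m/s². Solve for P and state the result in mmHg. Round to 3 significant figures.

0.967 mmHg

P is given directly by: P = ρgh.
ρ = 2.12 lb/ft³ = 33.96 kg/m³; h = 1.27 ft = 0.3871 m; g = 9.810 m/s².
P = 129.0 Pa
129.0 Pa × (1 mmHg / 133.3 Pa) = 0.9673 mmHg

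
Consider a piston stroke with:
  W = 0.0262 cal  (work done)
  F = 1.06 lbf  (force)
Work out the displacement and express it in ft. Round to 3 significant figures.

0.0763 ft

Rearranging W = F·d for d: d = W/F.
W = 0.0262 cal = 0.1096 J; F = 1.06 lbf = 4.715 N.
d = 0.02325 m
0.02325 m × (1 ft / 0.3048 m) = 0.07628 ft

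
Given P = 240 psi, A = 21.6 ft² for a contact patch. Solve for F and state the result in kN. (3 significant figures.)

Rearranging P = F/A for F: F = P·A.
P = 240 psi = 1.655×10^6 Pa; A = 21.6 ft² = 2.007 m².
F = 3.321×10^6 N
3.321×10^6 N × (1 kN / 1000 N) = 3321 kN

3320 kN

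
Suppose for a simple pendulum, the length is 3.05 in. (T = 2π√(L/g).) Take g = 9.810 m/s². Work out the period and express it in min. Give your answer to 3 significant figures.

Directly: T = 2π√(L/g).
L = 3.05 in = 0.07747 m; g = 9.810 m/s².
T = 0.5584 s
0.5584 s × (1 min / 60.00 s) = 0.009306 min

0.00931 min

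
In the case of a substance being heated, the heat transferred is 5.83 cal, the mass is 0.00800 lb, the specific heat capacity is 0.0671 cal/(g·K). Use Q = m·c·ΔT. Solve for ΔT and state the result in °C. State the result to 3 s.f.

Rearranging Q = m·c·ΔT for ΔT: ΔT = Q/(m·c).
Q = 5.83 cal = 24.39 J; m = 0.00800 lb = 0.003629 kg; c = 0.0671 cal/(g·K) = 280.7 J/(kg·K).
ΔT = 23.94 K
Since 1 °C = 1 K, 23.94 °C.

23.9 °C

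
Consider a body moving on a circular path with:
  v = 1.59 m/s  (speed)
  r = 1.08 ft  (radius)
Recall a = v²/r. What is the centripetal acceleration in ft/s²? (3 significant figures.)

a is given directly by: a = v²/r.
v = 1.59 m/s; r = 1.08 ft = 0.3292 m.
a = 7.680 m/s²
7.680 m/s² × (1 ft/s² / 0.3048 m/s²) = 25.20 ft/s²

25.2 ft/s²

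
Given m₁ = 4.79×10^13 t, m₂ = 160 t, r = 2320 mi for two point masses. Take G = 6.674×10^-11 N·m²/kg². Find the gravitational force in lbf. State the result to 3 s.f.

From Newton's law of gravitation: F = Gm₁m₂/r².
m₁ = 4.79×10^13 t = 4.790×10^16 kg; m₂ = 160 t = 1.600×10^5 kg; r = 2320 mi = 3.734×10^6 m; G = 6.674×10^-11 N·m²/kg².
F = 0.03669 N  (the unit combination reduces to kg·m/s² = N)
0.03669 N × (1 lbf / 4.448 N) = 0.008249 lbf

0.00825 lbf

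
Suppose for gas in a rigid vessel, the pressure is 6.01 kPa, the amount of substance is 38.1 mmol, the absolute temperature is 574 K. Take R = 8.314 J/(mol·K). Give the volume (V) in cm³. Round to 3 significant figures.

30300 cm³

Rearranging: V = nRT/P.
P = 6.01 kPa = 6010 Pa; n = 38.1 mmol = 0.03810 mol; T = 574 K; R = 8.314 J/(mol·K).
V = 0.03025 m³
0.03025 m³ × (1 cm³ / 1.000×10^-6 m³) = 30253 cm³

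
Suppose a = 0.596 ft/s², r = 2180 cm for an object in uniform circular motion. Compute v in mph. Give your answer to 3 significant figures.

4.45 mph

Rearranging a = v²/r for v: v = √(a·r).
a = 0.596 ft/s² = 0.1817 m/s²; r = 2180 cm = 21.80 m.
v = 1.990 m/s
1.990 m/s × (1 mph / 0.4470 m/s) = 4.452 mph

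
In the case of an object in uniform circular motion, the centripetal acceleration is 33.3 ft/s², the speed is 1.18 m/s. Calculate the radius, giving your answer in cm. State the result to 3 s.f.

Rearranging: r = v²/a.
a = 33.3 ft/s² = 10.15 m/s²; v = 1.18 m/s.
r = 0.1372 m
0.1372 m × (1 cm / 0.01000 m) = 13.72 cm

13.7 cm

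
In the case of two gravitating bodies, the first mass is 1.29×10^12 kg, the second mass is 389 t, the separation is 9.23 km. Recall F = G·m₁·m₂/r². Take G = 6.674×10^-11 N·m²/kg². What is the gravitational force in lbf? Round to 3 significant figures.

0.0884 lbf

From Newton's law of gravitation: F = Gm₁m₂/r².
m₁ = 1.29×10^12 kg; m₂ = 389 t = 3.890×10^5 kg; r = 9.23 km = 9230 m; G = 6.674×10^-11 N·m²/kg².
F = 0.3931 N
0.3931 N × (1 lbf / 4.448 N) = 0.08838 lbf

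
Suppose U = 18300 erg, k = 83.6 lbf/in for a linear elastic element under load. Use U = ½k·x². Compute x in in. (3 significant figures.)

Rearranging: x = √(2U/k).
U = 18300 erg = 0.001830 J; k = 83.6 lbf/in = 14641 N/m.
x = 5.000×10^-4 m
5.000×10^-4 m × (1 in / 0.02540 m) = 0.01968 in

0.0197 in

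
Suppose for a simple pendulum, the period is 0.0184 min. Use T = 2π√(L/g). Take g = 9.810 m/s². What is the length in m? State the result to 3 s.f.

0.303 m

Rearranging T = 2π√(L/g) for L: L = g·(T/2π)².
T = 0.0184 min = 1.104 s; g = 9.810 m/s².
L = 0.3029 m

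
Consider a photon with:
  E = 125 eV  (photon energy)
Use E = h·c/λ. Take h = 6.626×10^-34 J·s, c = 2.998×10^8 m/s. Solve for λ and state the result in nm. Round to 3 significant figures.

Rearranging E = h·c/λ for λ: λ = hc/E.
E = 125 eV = 2.003×10^-17 J; h = 6.626×10^-34 J·s; c = 2.998×10^8 m/s.
λ = 9.919×10^-9 m
9.919×10^-9 m × (1 nm / 1.000×10^-9 m) = 9.919 nm

9.92 nm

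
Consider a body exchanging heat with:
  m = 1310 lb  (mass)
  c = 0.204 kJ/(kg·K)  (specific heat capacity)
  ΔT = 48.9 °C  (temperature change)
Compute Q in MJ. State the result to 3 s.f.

5.93 MJ

Directly: Q = mcΔT.
m = 1310 lb = 594.2 kg; c = 0.204 kJ/(kg·K) = 204.0 J/(kg·K); ΔT = 48.9 °C = 48.90 K.
Q = 5.928×10^6 J
5.928×10^6 J × (1 MJ / 1.000×10^6 J) = 5.928 MJ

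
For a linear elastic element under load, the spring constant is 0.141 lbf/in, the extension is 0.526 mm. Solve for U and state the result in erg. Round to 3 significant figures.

34.2 erg

Directly: U = ½kx².
k = 0.141 lbf/in = 24.69 N/m; x = 0.526 mm = 5.260×10^-4 m.
U = 3.416×10^-6 J  (the unit combination reduces to kg·m²/s² = J)
3.416×10^-6 J × (1 erg / 1.000×10^-7 J) = 34.16 erg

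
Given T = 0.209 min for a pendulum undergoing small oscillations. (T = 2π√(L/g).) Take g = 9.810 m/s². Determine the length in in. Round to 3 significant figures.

Rearranging T = 2π√(L/g) for L: L = g·(T/2π)².
T = 0.209 min = 12.54 s; g = 9.810 m/s².
L = 39.08 m
39.08 m × (1 in / 0.02540 m) = 1538 in

1540 in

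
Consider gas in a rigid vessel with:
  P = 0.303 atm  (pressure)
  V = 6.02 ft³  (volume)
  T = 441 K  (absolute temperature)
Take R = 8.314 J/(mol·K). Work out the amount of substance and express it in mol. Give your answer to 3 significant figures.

From the ideal-gas law: n = PV/(RT).
P = 0.303 atm = 30701 Pa; V = 6.02 ft³ = 0.1705 m³; T = 441 K; R = 8.314 J/(mol·K).
n = 1.427 mol

1.43 mol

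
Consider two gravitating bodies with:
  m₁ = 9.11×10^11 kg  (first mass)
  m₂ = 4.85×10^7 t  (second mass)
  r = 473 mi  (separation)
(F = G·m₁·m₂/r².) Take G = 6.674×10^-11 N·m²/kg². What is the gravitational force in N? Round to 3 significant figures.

5.09 N

Directly: F = Gm₁m₂/r².
m₁ = 9.11×10^11 kg; m₂ = 4.85×10^7 t = 4.850×10^10 kg; r = 473 mi = 7.612×10^5 m; G = 6.674×10^-11 N·m²/kg².
F = 5.089 N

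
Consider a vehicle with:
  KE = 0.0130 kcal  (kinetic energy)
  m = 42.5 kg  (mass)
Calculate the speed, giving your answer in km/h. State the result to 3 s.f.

5.76 km/h

Solving KE = ½mv² for v: v = √(2·KE/m).
KE = 0.0130 kcal = 54.39 J; m = 42.5 kg.
v = 1.600 m/s
1.600 m/s × (1 km/h / 0.2778 m/s) = 5.760 km/h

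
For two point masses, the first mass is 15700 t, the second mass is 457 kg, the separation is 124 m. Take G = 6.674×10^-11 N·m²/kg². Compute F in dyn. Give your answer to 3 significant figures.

3.11 dyn

From Newton's law of gravitation: F = Gm₁m₂/r².
m₁ = 15700 t = 1.570×10^7 kg; m₂ = 457 kg; r = 124 m; G = 6.674×10^-11 N·m²/kg².
F = 3.114×10^-5 N  (the unit combination reduces to kg·m/s² = N)
3.114×10^-5 N × (1 dyn / 1.000×10^-5 N) = 3.114 dyn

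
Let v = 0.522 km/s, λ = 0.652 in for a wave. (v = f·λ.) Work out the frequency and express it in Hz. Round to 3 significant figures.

31500 Hz

Solving v = f·λ for f: f = v/λ.
v = 0.522 km/s = 522.0 m/s; λ = 0.652 in = 0.01656 m.
f = 31520 Hz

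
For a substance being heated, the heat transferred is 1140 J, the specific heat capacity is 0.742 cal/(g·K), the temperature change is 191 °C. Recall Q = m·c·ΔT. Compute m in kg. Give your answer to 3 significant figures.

0.00192 kg

Rearranging Q = m·c·ΔT for m: m = Q/(c·ΔT).
Q = 1140 J; c = 0.742 cal/(g·K) = 3105 J/(kg·K); ΔT = 191 °C = 191.0 K.
m = 0.001923 kg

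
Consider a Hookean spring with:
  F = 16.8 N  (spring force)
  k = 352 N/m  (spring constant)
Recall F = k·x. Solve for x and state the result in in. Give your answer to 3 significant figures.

From Hooke's law: x = F/k.
F = 16.8 N; k = 352 N/m.
x = 0.04773 m
0.04773 m × (1 in / 0.02540 m) = 1.879 in

1.88 in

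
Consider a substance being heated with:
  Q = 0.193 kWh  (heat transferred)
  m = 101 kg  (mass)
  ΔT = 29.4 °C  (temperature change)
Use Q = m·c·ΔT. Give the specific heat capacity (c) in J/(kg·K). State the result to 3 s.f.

Rearranging: c = Q/(m·ΔT).
Q = 0.193 kWh = 6.948×10^5 J; m = 101 kg; ΔT = 29.4 °C = 29.40 K.
c = 234.0 J/(kg·K)

234 J/(kg·K)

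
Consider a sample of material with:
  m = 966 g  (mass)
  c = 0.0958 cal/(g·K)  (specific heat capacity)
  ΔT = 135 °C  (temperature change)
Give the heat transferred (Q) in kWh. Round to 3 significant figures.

0.0145 kWh

Directly: Q = mcΔT.
m = 966 g = 0.9660 kg; c = 0.0958 cal/(g·K) = 400.8 J/(kg·K); ΔT = 135 °C = 135.0 K.
Q = 52272 J
52272 J × (1 kWh / 3.600×10^6 J) = 0.01452 kWh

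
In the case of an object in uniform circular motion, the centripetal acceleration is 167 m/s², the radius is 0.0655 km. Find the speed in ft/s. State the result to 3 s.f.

Rearranging: v = √(a·r).
a = 167 m/s²; r = 0.0655 km = 65.50 m.
v = 104.6 m/s
104.6 m/s × (1 ft/s / 0.3048 m/s) = 343.1 ft/s

343 ft/s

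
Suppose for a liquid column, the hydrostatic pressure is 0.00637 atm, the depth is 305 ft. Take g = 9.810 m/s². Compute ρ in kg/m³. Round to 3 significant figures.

0.708 kg/m³

Rearranging: ρ = P/(g·h).
P = 0.00637 atm = 645.4 Pa; h = 305 ft = 92.96 m; g = 9.810 m/s².
ρ = 0.7077 kg/m³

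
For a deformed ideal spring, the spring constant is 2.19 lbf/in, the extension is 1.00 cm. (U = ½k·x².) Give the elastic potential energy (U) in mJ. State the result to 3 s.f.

19.2 mJ

Directly: U = ½kx².
k = 2.19 lbf/in = 383.5 N/m; x = 1.00 cm = 0.01000 m.
U = 0.01918 J
0.01918 J × (1 mJ / 0.001000 J) = 19.18 mJ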